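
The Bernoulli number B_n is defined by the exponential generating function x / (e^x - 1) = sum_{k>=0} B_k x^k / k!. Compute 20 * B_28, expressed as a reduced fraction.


Bernoulli numbers can also be computed recursively via B_0 = 1 and sum_{j=0}^{m} C(m+1, j) B_j = 0 for m >= 1. Odd-index Bernoulli numbers vanish for k >= 3.
Computing B_28 = -23749461029/870, so 20 * B_28 = 20 * -23749461029/870 = -47498922058/87.

-47498922058/87


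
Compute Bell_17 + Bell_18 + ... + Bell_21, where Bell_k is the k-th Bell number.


Recall Bell_k counts set partitions of a k-set (with Bell_0 = 1 by convention).
Bell_17 through Bell_21: 82864869804, 682076806159, 5832742205057, 51724158235372, 474869816156751
Sum = 82864869804 + 682076806159 + 5832742205057 + 51724158235372 + 474869816156751 = 533191658273143.

533191658273143


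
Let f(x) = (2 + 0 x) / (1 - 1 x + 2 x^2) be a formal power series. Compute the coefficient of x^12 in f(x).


Write f(x) = sum_{k>=0} a_k x^k. Multiplying both sides by 1 - 1 x + 2 x^2 gives
(1 - 1 x + 2 x^2) sum_{k>=0} a_k x^k = 2 + 0 x.
Matching coefficients:
 x^0: a_0 = 2
 x^1: a_1 - 1 a_0 = 0  =>  a_1 = 1*2 + 0 = 2
 x^k (k >= 2): a_k = 1 a_{k-1} - 2 a_{k-2}.
Iterating: a_2 = -2, a_3 = -6, a_4 = -2, a_5 = 10, a_6 = 14, a_7 = -6, a_8 = -34, a_9 = -22, a_10 = 46, a_11 = 90, a_12 = -2.
So the coefficient of x^12 is -2.

-2


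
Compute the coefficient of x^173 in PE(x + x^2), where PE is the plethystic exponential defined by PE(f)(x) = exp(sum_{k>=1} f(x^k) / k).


With f(x) = x + x^2, the exponent is sum_{k>=1} (x^k + x^(2k)) / k = -ln(1 - x) - ln(1 - x^2). Exponentiating:
PE(x + x^2) = 1 / ((1 - x)(1 - x^2)).
This is the generating function for partitions of n into parts of size 1 or 2. The number of 2's can be any j in 0..86, and the rest are 1's, so
[x^173] = floor(173/2) + 1 = 87.

87


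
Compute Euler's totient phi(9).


phi(n) counts integers in [1, n] coprime to n. Using the multiplicative formula phi(n) = n * prod_{p | n} (1 - 1/p):
9 = 3^2, so
phi(9) = 9 * (1 - 1/3) = 6.

6


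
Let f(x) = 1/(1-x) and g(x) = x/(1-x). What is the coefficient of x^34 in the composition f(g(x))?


First simplify the composition: f(g(x)) = 1/(1 - x/(1-x)) = (1-x)/((1-x) - x) = (1-x)/(1-2x).
Now extract the coefficient. Write (1-x)/(1-2x) = 1/(1-2x) - x/(1-2x).
The coefficient of x^n in 1/(1-2x) is 2^n, and in x/(1-2x) is 2^(n-1) (for n >= 1).
So the coefficient of x^34 is 2^34 - 2^33 = 17179869184 - 8589934592 = 8589934592.

8589934592


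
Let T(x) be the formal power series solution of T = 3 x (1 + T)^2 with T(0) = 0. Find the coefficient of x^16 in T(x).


Apply the Lagrange inversion formula: if T = 3 x * phi(T) with phi(t) = (1 + t)^2, then [x^n] T = 3^n * (1/n) [t^(n-1)] phi(t)^n = 3^n * (1/n) [t^(n-1)] (1 + t)^(2n) = 3^n * (1/n) C(2n, n-1).
Using the identity C(2n, n-1) = C(2n, n) * n / (n+1), the unscaled factor equals C(2n, n) / (n+1) = C_n, the n-th Catalan number.
For n = 16: C_16 = C(32, 16) / 17 = 601080390/17 = 35357670.
With the 3^16 = 43046721 factor, the coefficient is 43046721 * 35357670 = 1522031755700070.

1522031755700070


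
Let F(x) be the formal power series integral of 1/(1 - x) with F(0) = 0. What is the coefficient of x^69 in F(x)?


1/(1 - x) = sum_{k>=0} x^k. Integrating termwise and using F(0) = 0 gives
F(x) = sum_{k>=0} x^(k+1) / (k+1) = sum_{m>=1} x^m / m = -ln(1 - x).
So the coefficient of x^69 is 1/69 = 1/69.

1/69


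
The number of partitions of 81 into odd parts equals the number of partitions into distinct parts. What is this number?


Computing partitions of 81 into odd parts (1, 3, 5, ...):
Using the generating function prod_{k>=0} 1/(1-x^(2k+1)),
the count is 84756

84756


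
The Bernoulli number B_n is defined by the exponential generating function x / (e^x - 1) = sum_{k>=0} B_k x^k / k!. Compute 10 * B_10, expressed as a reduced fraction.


Bernoulli numbers can also be computed recursively via B_0 = 1 and sum_{j=0}^{m} C(m+1, j) B_j = 0 for m >= 1. Odd-index Bernoulli numbers vanish for k >= 3.
Computing B_10 = 5/66, so 10 * B_10 = 10 * 5/66 = 25/33.

25/33


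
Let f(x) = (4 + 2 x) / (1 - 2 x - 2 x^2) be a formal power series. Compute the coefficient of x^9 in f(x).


Write f(x) = sum_{k>=0} a_k x^k. Multiplying both sides by 1 - 2 x - 2 x^2 gives
(1 - 2 x - 2 x^2) sum_{k>=0} a_k x^k = 4 + 2 x.
Matching coefficients:
 x^0: a_0 = 4
 x^1: a_1 - 2 a_0 = 2  =>  a_1 = 2*4 + 2 = 10
 x^k (k >= 2): a_k = 2 a_{k-1} + 2 a_{k-2}.
Iterating: a_2 = 28, a_3 = 76, a_4 = 208, a_5 = 568, a_6 = 1552, a_7 = 4240, a_8 = 11584, a_9 = 31648.
So the coefficient of x^9 is 31648.

31648


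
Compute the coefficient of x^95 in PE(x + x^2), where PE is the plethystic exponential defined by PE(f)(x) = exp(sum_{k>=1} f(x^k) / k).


With f(x) = x + x^2, the exponent is sum_{k>=1} (x^k + x^(2k)) / k = -ln(1 - x) - ln(1 - x^2). Exponentiating:
PE(x + x^2) = 1 / ((1 - x)(1 - x^2)).
This is the generating function for partitions of n into parts of size 1 or 2. The number of 2's can be any j in 0..47, and the rest are 1's, so
[x^95] = floor(95/2) + 1 = 48.

48


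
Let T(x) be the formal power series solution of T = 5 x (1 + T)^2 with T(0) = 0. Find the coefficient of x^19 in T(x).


Apply the Lagrange inversion formula: if T = 5 x * phi(T) with phi(t) = (1 + t)^2, then [x^n] T = 5^n * (1/n) [t^(n-1)] phi(t)^n = 5^n * (1/n) [t^(n-1)] (1 + t)^(2n) = 5^n * (1/n) C(2n, n-1).
Using the identity C(2n, n-1) = C(2n, n) * n / (n+1), the unscaled factor equals C(2n, n) / (n+1) = C_n, the n-th Catalan number.
For n = 19: C_19 = C(38, 19) / 20 = 35345263800/20 = 1767263190.
With the 5^19 = 19073486328125 factor, the coefficient is 19073486328125 * 1767263190 = 33707870292663574218750.

33707870292663574218750


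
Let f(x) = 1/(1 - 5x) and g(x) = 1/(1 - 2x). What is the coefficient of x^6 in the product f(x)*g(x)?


The coefficient of x^n in f*g is the Cauchy product: sum_{k=0}^{n} a^k * b^(n-k).
With a=5, b=2, n=6:
sum_{k=0}^{6} 5^k * 2^(6-k)
= 25999

25999


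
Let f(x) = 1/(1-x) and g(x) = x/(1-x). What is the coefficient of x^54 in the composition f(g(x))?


First simplify the composition: f(g(x)) = 1/(1 - x/(1-x)) = (1-x)/((1-x) - x) = (1-x)/(1-2x).
Now extract the coefficient. Write (1-x)/(1-2x) = 1/(1-2x) - x/(1-2x).
The coefficient of x^n in 1/(1-2x) is 2^n, and in x/(1-2x) is 2^(n-1) (for n >= 1).
So the coefficient of x^54 is 2^54 - 2^53 = 18014398509481984 - 9007199254740992 = 9007199254740992.

9007199254740992


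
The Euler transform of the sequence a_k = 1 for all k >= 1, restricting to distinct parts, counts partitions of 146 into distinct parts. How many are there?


Partitions of 146 into distinct parts can be computed via generating function.
Product (1+x)(1+x^2)(1+x^3)...
The coefficient of x^146 = 14694244

14694244


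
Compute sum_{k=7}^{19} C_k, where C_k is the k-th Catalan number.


C_7 through C_19: 429, 1430, 4862, 16796, 58786, 208012, 742900, 2674440, 9694845, 35357670, 129644790, 477638700, 1767263190
Sum = 429 + 1430 + 4862 + 16796 + 58786 + 208012 + 742900 + 2674440 + 9694845 + 35357670 + 129644790 + 477638700 + 1767263190
= 2423306850

2423306850


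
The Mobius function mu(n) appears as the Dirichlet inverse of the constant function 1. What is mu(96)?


96 has a squared prime factor, so mu(96) = 0.
Factorization reveals a repeated prime.

0


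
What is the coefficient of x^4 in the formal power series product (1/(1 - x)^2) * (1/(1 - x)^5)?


Combine the factors: (1/(1 - x)^2) * (1/(1 - x)^5) = 1/(1 - x)^7.
Then use 1/(1 - x)^r = sum_{k>=0} C(k + r - 1, r - 1) x^k with r = 7 and k = 4:
C(10, 6) = 210.

210


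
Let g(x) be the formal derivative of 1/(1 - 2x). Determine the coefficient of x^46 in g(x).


Differentiate termwise: d/dx sum_{k>=0} 2^k x^k = sum_{k>=1} k 2^k x^(k-1) = sum_{j>=0} (j+1) 2^(j+1) x^j.
Equivalently, d/dx [1/(1 - 2x)] = 2/(1 - 2x)^2.
For j = 46: 47 * 2^47 = 47 * 140737488355328 = 6614661952700416.

6614661952700416


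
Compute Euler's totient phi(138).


phi(n) counts integers in [1, n] coprime to n. Using the multiplicative formula phi(n) = n * prod_{p | n} (1 - 1/p):
138 = 2 * 3 * 23, so
phi(138) = 138 * (1 - 1/2) * (1 - 1/3) * (1 - 1/23) = 44.

44


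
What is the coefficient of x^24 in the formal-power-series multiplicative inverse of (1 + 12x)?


The inverse is 1/(1 + 12x). Apply the geometric identity 1/(1 - y) = sum_{k>=0} y^k with y = -12x:
1/(1 + 12x) = sum_{k>=0} (-12)^k x^k.
So the coefficient of x^24 is (-12)^24 = 79496847203390844133441536.

79496847203390844133441536


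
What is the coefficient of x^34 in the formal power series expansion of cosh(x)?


The Maclaurin series is cosh(t) = sum_{m>=0} t^(2m) / (2m)!, so substituting t = x, only even powers of x are nonzero, with coefficient of x^(2m) equal to 1 / (2m)!.
For x^34 the coefficient is 1/34! = 1/295232799039604140847618609643520000000 = 1/295232799039604140847618609643520000000.

1/295232799039604140847618609643520000000


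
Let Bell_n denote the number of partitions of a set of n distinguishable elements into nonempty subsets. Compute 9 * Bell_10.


Bell_10 can be computed from the Bell triangle or from Dobinski's identity Bell_n = (1/e) * sum_{k>=0} k^n / k!.
Computing Bell_10 = 115975.
Then 9 * 115975 = 1043775.

1043775


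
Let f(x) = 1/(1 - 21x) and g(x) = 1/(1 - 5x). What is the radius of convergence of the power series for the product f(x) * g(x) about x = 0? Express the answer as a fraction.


The radius of 1/(1 - 21x) is 1/21 (nearest singularity at x = 1/21), and the radius of 1/(1 - 5x) is 1/5.
The product f(x)*g(x) = 1/((1 - 21x)(1 - 5x)) has singularities at both 1/21 and 1/5, so its radius of convergence is the distance to the nearest one:
min(1/21, 1/5) = 1/21.

1/21


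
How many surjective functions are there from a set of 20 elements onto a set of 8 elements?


By inclusion-exclusion on which target elements are missed, the number of surjections from an n-set onto a k-set is
surj(n, k) = sum_{j=0}^{k} (-1)^j C(k, j) (k - j)^n.
Equivalently surj(n, k) = k! * S(n, k), where S(n, k) is the Stirling number of the second kind.
For n = 20, k = 8:
S(20, 8) = 15170932662679, so
surj = 8! * 15170932662679 = 40320 * 15170932662679 = 611692004959217280.

611692004959217280


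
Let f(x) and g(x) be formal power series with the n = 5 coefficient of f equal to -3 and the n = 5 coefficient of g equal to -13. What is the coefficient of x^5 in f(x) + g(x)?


Addition of formal power series is termwise.
The coefficient of x^5 in f + g = -3 + -13
= -16

-16


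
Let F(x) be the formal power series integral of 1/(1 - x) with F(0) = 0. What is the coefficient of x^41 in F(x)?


1/(1 - x) = sum_{k>=0} x^k. Integrating termwise and using F(0) = 0 gives
F(x) = sum_{k>=0} x^(k+1) / (k+1) = sum_{m>=1} x^m / m = -ln(1 - x).
So the coefficient of x^41 is 1/41 = 1/41.

1/41


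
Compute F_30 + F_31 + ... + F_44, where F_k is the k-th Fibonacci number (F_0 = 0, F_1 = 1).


Use the identity sum_{k=0}^{N} F_k = F_{N+2} - 1 (which follows from F_{k+2} - F_{k+1} = F_k). Then
sum_{k=30}^{44} F_k = (F_{46} - 1) - (F_{31} - 1) = F_{46} - F_{31}.
Computing: F_{46} = 1836311903, F_{31} = 1346269, so
Sum = 1836311903 - 1346269 = 1834965634.

1834965634


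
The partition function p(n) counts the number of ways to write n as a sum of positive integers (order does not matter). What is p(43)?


Using the generating function prod_{k>=1} 1/(1-x^k), we compute p(43).
By dynamic programming over parts 1 through 43:
p(43) = 63261

63261


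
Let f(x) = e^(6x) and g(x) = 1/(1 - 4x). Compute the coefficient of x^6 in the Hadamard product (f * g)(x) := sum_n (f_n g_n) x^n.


Expanding: f_k = 6^k/k! (from e^(6x)) and g_k = 4^k (from 1/(1 - 4x)). So the Hadamard coefficient (f * g)_k = 6^k 4^k / k! = (24)^k / k!.
For k = 6: 24^6/6! = 191102976/720 = 1327104/5.

1327104/5


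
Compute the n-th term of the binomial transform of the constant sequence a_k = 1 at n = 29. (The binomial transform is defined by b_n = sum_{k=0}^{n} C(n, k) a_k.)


With a_k = 1 for all k, b_n = sum_{k=0}^{n} C(n, k) = 2^n by the binomial theorem.
For n = 29: 2^29 = 536870912.

536870912


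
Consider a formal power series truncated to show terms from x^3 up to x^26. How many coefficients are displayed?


From x^3 to x^26 inclusive, the count is 26 - 3 + 1 = 24.

24


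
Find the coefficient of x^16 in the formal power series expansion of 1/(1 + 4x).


Write 1/(1 + c x) = 1/(1 - (-c) x) and apply the geometric-series identity
1/(1 - y) = sum_{k>=0} y^k to get 1/(1 + c x) = sum_{k>=0} (-c)^k x^k.
So the coefficient of x^k is (-c)^k = (-1)^k * c^k.
Here c = 4 and k = 16:
(-4)^16 = 1 * 4294967296 = 4294967296

4294967296


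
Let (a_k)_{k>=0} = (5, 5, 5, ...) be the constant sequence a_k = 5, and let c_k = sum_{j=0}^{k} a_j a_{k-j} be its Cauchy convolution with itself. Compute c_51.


Since a_j = 5 for all j >= 0, the convolution sum becomes
c_k = sum_{j=0}^{k} 5 * 5 = 25 * (k + 1).
Equivalently, the generating function of (a_k) is 5/(1 - x) and its square is 25/(1 - x)^2 = sum_{k>=0} 25(k + 1) x^k.
For k = 51: 25 * 52 = 1300.

1300


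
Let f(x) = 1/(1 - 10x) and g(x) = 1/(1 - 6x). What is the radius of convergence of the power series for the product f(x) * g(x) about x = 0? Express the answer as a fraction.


The radius of 1/(1 - 10x) is 1/10 (nearest singularity at x = 1/10), and the radius of 1/(1 - 6x) is 1/6.
The product f(x)*g(x) = 1/((1 - 10x)(1 - 6x)) has singularities at both 1/10 and 1/6, so its radius of convergence is the distance to the nearest one:
min(1/10, 1/6) = 1/10.

1/10


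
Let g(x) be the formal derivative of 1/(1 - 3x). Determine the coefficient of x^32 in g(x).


Differentiate termwise: d/dx sum_{k>=0} 3^k x^k = sum_{k>=1} k 3^k x^(k-1) = sum_{j>=0} (j+1) 3^(j+1) x^j.
Equivalently, d/dx [1/(1 - 3x)] = 3/(1 - 3x)^2.
For j = 32: 33 * 3^33 = 33 * 5559060566555523 = 183448998696332259.

183448998696332259


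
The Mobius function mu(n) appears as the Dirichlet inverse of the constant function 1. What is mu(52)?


52 has a squared prime factor, so mu(52) = 0.
Factorization reveals a repeated prime.

0


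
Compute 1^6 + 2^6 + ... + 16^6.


This power sum has a closed form given by Faulhaber's formula
sum_{k=1}^{m} k^p = (1 / (p + 1)) * sum_{j=0}^{p} C(p + 1, j) B_j m^(p + 1 - j),
but for small m direct computation is fastest:
1 + 64 + 729 + 4096 + 15625 + 46656 + 117649 + 262144 + 531441 + 1000000 + 1771561 + 2985984 + 4826809 + 7529536 + 11390625 + 16777216 = 47260136.

47260136


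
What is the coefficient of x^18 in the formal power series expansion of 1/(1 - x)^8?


The negative binomial / multiset identity is
1/(1 - x)^r = sum_{k>=0} C(k + r - 1, r - 1) x^k.
Here r = 8 and k = 18, so the coefficient is
C(18 + 7, 7) = C(25, 7)
= 480700

480700


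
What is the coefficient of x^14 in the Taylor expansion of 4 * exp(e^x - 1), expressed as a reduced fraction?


exp(e^x - 1) = sum_{k>=0} Bell_k x^k / k!, where Bell_k is the k-th Bell number.
So the coefficient of x^14 is 4 * Bell_14 / 14!.
Computing: Bell_14 = 190899322 and 14! = 87178291200, giving
4 * 190899322/87178291200 = 95449661/10897286400.

95449661/10897286400


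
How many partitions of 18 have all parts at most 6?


Using the generating function (1-x)^(-1)(1-x^2)^(-1)...(1-x^6)^(-1),
the coefficient of x^18 counts these restricted partitions.
Result = 199

199


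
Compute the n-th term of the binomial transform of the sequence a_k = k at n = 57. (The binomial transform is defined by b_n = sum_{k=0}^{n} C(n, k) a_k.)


With a_k = k, b_n = sum_{k=0}^{n} C(n, k) k. Using k * C(n, k) = n * C(n-1, k-1) gives b_n = n * sum_{k>=1} C(n-1, k-1) = n * 2^(n-1).
For n = 57: 57 * 2^56 = 57 * 72057594037927936 = 4107282860161892352.

4107282860161892352


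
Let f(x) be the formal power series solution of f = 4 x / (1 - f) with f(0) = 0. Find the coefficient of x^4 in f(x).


Apply Lagrange inversion: f = 4 x * phi(f) with phi(t) = 1/(1 - t), so
[x^n] f = 4^n * (1/n) [t^(n-1)] phi(t)^n = 4^n * (1/n) [t^(n-1)] (1 - t)^(-n) = 4^n * (1/n) C(2n - 2, n - 1) = 4^n * C_{n-1}.
For n = 4: C_3 = C(6, 3) / 4 = 20/4 = 5.
With the 4^4 = 256 factor, the coefficient is 256 * 5 = 1280.

1280


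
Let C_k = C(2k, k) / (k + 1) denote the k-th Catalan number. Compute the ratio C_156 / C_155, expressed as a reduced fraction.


Using C_k = (2k)! / (k! (k+1)!), the ratio C_{k+1}/C_k simplifies to
C_{k+1}/C_k = [(2k+2)! / ((k+1)! (k+2)!)] * [k! (k+1)! / (2k)!]
 = (2k+2)(2k+1) / ((k+1)(k+2)) = 2(2k+1) / (k+2).
For k = 155: 2(2*155 + 1) / (155 + 2) = 622/157 = 622/157.

622/157


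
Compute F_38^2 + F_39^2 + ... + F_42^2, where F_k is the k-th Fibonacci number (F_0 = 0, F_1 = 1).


There is a standard identity sum_{k=0}^{N} F_k^2 = F_N * F_{N+1} (proved inductively from the telescoping relation F_k^2 = F_k F_{k+1} - F_{k-1} F_k). Then
sum_{k=38}^{42} F_k^2 = F_42 F_43 - F_37 F_38.
Computing: F_42 = 267914296, F_43 = 433494437, F_37 = 24157817, F_38 = 39088169.
Sum = 267914296 * 433494437 - 24157817 * 39088169 = 115195072075204279.

115195072075204279


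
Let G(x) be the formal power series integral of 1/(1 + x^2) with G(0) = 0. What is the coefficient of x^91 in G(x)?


1/(1 + x^2) = sum_{j>=0} (-1)^j x^(2j). Integrating termwise with G(0) = 0:
G(x) = sum_{j>=0} (-1)^j x^(2j+1) / (2j+1) = arctan(x).
Only odd powers are nonzero. For x^91 write 91 = 2*45 + 1, giving
(-1)^45 / 91 = -1/91 = -1/91.

-1/91


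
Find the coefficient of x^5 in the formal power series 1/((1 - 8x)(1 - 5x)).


By partial fractions or Cauchy convolution:
The coefficient equals sum_{k=0}^{5} 8^k * 5^(5-k).
= 82173

82173


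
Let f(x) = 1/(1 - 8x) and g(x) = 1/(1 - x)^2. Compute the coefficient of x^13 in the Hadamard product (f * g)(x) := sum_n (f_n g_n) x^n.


f has coefficients f_k = 8^k. For g = 1/(1 - x)^2 the coefficient is g_k = C(k + 1, 1) = k + 1. The Hadamard coefficient is (f * g)_k = 8^k * (k + 1).
For k = 13: 8^13 * 14 = 549755813888 * 14 = 7696581394432.

7696581394432


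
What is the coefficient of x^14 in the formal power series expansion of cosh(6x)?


The Maclaurin series is cosh(t) = sum_{m>=0} t^(2m) / (2m)!, so substituting t = 6x, only even powers of x are nonzero, with coefficient of x^(2m) equal to 6^(2m) / (2m)!.
For x^14 the coefficient is 6^14/14! = 78364164096/87178291200 = 157464/175175.

157464/175175


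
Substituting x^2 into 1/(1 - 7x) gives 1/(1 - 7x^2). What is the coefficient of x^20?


The coefficient of x^(2m) in 1/(1 - 7x^2) is 7^m.
With n = 20 = 2*10, the coefficient is 7^10 = 282475249.

282475249


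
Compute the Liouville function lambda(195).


The Liouville function is lambda(k) = (-1)^Omega(k), where Omega(k) counts the prime factors of k with multiplicity.
Factoring: 195 = 3 * 5 * 13, so Omega(195) = 3.
lambda(195) = (-1)^3 = -1.

-1


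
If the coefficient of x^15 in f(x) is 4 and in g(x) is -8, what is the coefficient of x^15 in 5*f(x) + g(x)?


Scalar multiplication scales coefficients: 5 * 4 = 20.
Then add the g coefficient: 20 + -8
= 12

12


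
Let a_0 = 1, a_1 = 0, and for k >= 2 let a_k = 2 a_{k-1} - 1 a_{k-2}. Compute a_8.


Iterating the recurrence forward:
a_0 = 1
a_1 = 0
a_2 = 2*0 - 1*1 = -1
a_3 = 2*-1 - 1*0 = -2
a_4 = 2*-2 - 1*-1 = -3
a_5 = 2*-3 - 1*-2 = -4
a_6 = 2*-4 - 1*-3 = -5
a_7 = 2*-5 - 1*-4 = -6
a_8 = 2*-6 - 1*-5 = -7
So a_8 = -7.

-7


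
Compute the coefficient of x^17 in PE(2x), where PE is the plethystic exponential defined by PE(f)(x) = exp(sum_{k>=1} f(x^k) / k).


With f(x) = 2x, the exponent is sum_{k>=1} 2 x^k / k = 2 * (-ln(1 - x)). Exponentiating:
PE(2x) = exp(-2 ln(1 - x)) = 1/(1 - x)^2.
By the negative binomial expansion, [x^n] 1/(1 - x)^2 = C(n + 1, 1).
For n = 17: C(18, 1) = 18.

18


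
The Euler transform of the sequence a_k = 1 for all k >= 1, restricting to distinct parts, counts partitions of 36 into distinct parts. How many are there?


Partitions of 36 into distinct parts can be computed via generating function.
Product (1+x)(1+x^2)(1+x^3)...
The coefficient of x^36 = 668

668


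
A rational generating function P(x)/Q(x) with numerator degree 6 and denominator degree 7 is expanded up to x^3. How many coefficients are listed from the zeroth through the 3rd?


Expanding up to x^3 gives the coefficients for x^0, x^1, ..., x^3.
That is 3 + 1 = 4 coefficients in total.

4


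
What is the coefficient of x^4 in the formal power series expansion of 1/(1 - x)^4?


The expansion 1/(1 - x)^r = sum_{k>=0} C(k + r - 1, r - 1) x^k follows from the multiset / negative-binomial theorem (or from repeated differentiation of the geometric series).
For r = 4 and k = 4:
C(7, 3) = 5040 / (6 * 24) = 35.

35


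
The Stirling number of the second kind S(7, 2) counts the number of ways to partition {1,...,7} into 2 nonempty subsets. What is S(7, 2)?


Using the explicit formula S(n,k) = (1/k!) sum_{j=0}^{k} (-1)^(k-j) C(k,j) j^n:
S(7, 2) = 63
Equivalently, S(n,k) is n! times the coefficient of x^n in the EGF (e^x - 1)^k / k!.

63


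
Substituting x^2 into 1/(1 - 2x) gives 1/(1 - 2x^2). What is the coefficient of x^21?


Since 1/(1 - 2x^2) only has even powers of x,
the coefficient of x^21 (odd) is 0.

0


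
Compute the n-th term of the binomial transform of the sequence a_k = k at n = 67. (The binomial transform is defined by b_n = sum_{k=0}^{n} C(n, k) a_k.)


With a_k = k, b_n = sum_{k=0}^{n} C(n, k) k. Using k * C(n, k) = n * C(n-1, k-1) gives b_n = n * sum_{k>=1} C(n-1, k-1) = n * 2^(n-1).
For n = 67: 67 * 2^66 = 67 * 73786976294838206464 = 4943727411754159833088.

4943727411754159833088


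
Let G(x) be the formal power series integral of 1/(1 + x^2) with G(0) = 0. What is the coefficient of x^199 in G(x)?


1/(1 + x^2) = sum_{j>=0} (-1)^j x^(2j). Integrating termwise with G(0) = 0:
G(x) = sum_{j>=0} (-1)^j x^(2j+1) / (2j+1) = arctan(x).
Only odd powers are nonzero. For x^199 write 199 = 2*99 + 1, giving
(-1)^99 / 199 = -1/199 = -1/199.

-1/199


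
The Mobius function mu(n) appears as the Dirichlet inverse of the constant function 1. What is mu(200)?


200 has a squared prime factor, so mu(200) = 0.
Factorization reveals a repeated prime.

0


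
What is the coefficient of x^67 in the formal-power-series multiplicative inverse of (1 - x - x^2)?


Let the inverse be f(x) = sum_{k>=0} a_k x^k. From f(x) * (1 - x - x^2) = 1 and matching coefficients:
 x^0: a_0 = 1.
 x^1: a_1 - a_0 = 0, so a_1 = 1.
 x^k (k >= 2): a_k - a_{k-1} - a_{k-2} = 0, i.e. a_k = a_{k-1} + a_{k-2}.
This is the Fibonacci-type recurrence shifted so that a_0 = a_1 = 1.
Iterating: a_0=1, a_1=1, a_2=2, a_3=3, a_4=5, a_5=8, a_6=13, a_7=21, a_8=34, a_9=55, ...
a_67 = 72723460248141.

72723460248141


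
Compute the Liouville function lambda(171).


The Liouville function is lambda(k) = (-1)^Omega(k), where Omega(k) counts the prime factors of k with multiplicity.
Factoring: 171 = 3 * 3 * 19, so Omega(171) = 3.
lambda(171) = (-1)^3 = -1.

-1


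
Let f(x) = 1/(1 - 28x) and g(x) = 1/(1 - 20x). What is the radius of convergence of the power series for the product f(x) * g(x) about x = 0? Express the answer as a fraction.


The radius of 1/(1 - 28x) is 1/28 (nearest singularity at x = 1/28), and the radius of 1/(1 - 20x) is 1/20.
The product f(x)*g(x) = 1/((1 - 28x)(1 - 20x)) has singularities at both 1/28 and 1/20, so its radius of convergence is the distance to the nearest one:
min(1/28, 1/20) = 1/28.

1/28


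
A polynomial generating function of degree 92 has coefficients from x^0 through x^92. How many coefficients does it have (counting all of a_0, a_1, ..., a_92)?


A polynomial of degree 92 takes the form a_0 + a_1 x + ... + a_92 x^92.
The number of coefficients is 92 + 1 = 93.

93


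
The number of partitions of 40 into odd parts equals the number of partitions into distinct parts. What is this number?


Computing partitions of 40 into odd parts (1, 3, 5, ...):
Using the generating function prod_{k>=0} 1/(1-x^(2k+1)),
the count is 1113

1113


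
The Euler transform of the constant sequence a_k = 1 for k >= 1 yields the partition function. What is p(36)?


The Euler transform converts the sequence a_k = 1 into the number of integer partitions.
Using the recurrence or dynamic programming:
p(36) = 17977

17977


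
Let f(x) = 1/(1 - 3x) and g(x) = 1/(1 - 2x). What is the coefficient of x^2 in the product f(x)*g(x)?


The coefficient of x^n in f*g is the Cauchy product: sum_{k=0}^{n} a^k * b^(n-k).
With a=3, b=2, n=2:
sum_{k=0}^{2} 3^k * 2^(2-k)
= 19

19


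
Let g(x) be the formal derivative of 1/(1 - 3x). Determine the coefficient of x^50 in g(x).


Differentiate termwise: d/dx sum_{k>=0} 3^k x^k = sum_{k>=1} k 3^k x^(k-1) = sum_{j>=0} (j+1) 3^(j+1) x^j.
Equivalently, d/dx [1/(1 - 3x)] = 3/(1 - 3x)^2.
For j = 50: 51 * 3^51 = 51 * 2153693963075557766310747 = 109838392116853446081848097.

109838392116853446081848097


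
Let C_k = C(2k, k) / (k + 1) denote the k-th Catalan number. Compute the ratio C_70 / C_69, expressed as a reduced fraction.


Using C_k = (2k)! / (k! (k+1)!), the ratio C_{k+1}/C_k simplifies to
C_{k+1}/C_k = [(2k+2)! / ((k+1)! (k+2)!)] * [k! (k+1)! / (2k)!]
 = (2k+2)(2k+1) / ((k+1)(k+2)) = 2(2k+1) / (k+2).
For k = 69: 2(2*69 + 1) / (69 + 2) = 278/71 = 278/71.

278/71


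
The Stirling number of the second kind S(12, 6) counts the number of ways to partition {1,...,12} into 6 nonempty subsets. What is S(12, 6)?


Using the explicit formula S(n,k) = (1/k!) sum_{j=0}^{k} (-1)^(k-j) C(k,j) j^n:
S(12, 6) = 1323652
Equivalently, S(n,k) is n! times the coefficient of x^n in the EGF (e^x - 1)^k / k!.

1323652


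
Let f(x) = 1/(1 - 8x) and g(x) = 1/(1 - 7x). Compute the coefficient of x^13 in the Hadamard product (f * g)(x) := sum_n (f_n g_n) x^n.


f has coefficients f_k = 8^k and g has coefficients g_k = 7^k, so the Hadamard product has coefficient (f*g)_k = 8^k * 7^k = 56^k.
For k = 13: 56^13 = 53265296773103187132416.

53265296773103187132416


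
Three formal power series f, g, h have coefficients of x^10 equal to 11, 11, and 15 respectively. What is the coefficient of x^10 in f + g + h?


Series addition is componentwise:
11 + 11 + 15
= 37

37


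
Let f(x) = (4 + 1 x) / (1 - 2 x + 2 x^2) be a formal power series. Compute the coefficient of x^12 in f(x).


Write f(x) = sum_{k>=0} a_k x^k. Multiplying both sides by 1 - 2 x + 2 x^2 gives
(1 - 2 x + 2 x^2) sum_{k>=0} a_k x^k = 4 + 1 x.
Matching coefficients:
 x^0: a_0 = 4
 x^1: a_1 - 2 a_0 = 1  =>  a_1 = 2*4 + 1 = 9
 x^k (k >= 2): a_k = 2 a_{k-1} - 2 a_{k-2}.
Iterating: a_2 = 10, a_3 = 2, a_4 = -16, a_5 = -36, a_6 = -40, a_7 = -8, a_8 = 64, a_9 = 144, a_10 = 160, a_11 = 32, a_12 = -256.
So the coefficient of x^12 is -256.

-256


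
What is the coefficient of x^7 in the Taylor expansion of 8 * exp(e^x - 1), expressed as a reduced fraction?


exp(e^x - 1) = sum_{k>=0} Bell_k x^k / k!, where Bell_k is the k-th Bell number.
So the coefficient of x^7 is 8 * Bell_7 / 7!.
Computing: Bell_7 = 877 and 7! = 5040, giving
8 * 877/5040 = 877/630.

877/630


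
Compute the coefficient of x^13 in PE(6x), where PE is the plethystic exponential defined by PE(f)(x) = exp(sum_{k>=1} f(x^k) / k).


With f(x) = 6x, the exponent is sum_{k>=1} 6 x^k / k = 6 * (-ln(1 - x)). Exponentiating:
PE(6x) = exp(-6 ln(1 - x)) = 1/(1 - x)^6.
By the negative binomial expansion, [x^n] 1/(1 - x)^6 = C(n + 5, 5).
For n = 13: C(18, 5) = 8568.

8568


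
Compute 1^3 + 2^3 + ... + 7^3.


This power sum has a closed form given by Faulhaber's formula
sum_{k=1}^{m} k^p = (1 / (p + 1)) * sum_{j=0}^{p} C(p + 1, j) B_j m^(p + 1 - j),
but for small m direct computation is fastest:
1 + 8 + 27 + 64 + 125 + 216 + 343 = 784.

784


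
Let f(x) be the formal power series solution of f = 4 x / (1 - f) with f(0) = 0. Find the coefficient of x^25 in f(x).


Apply Lagrange inversion: f = 4 x * phi(f) with phi(t) = 1/(1 - t), so
[x^n] f = 4^n * (1/n) [t^(n-1)] phi(t)^n = 4^n * (1/n) [t^(n-1)] (1 - t)^(-n) = 4^n * (1/n) C(2n - 2, n - 1) = 4^n * C_{n-1}.
For n = 25: C_24 = C(48, 24) / 25 = 32247603683100/25 = 1289904147324.
With the 4^25 = 1125899906842624 factor, the coefficient is 1125899906842624 * 1289904147324 = 1452302959308005943778738176.

1452302959308005943778738176


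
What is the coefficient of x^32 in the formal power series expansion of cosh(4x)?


The Maclaurin series is cosh(t) = sum_{m>=0} t^(2m) / (2m)!, so substituting t = 4x, only even powers of x are nonzero, with coefficient of x^(2m) equal to 4^(2m) / (2m)!.
For x^32 the coefficient is 4^32/32! = 18446744073709551616/263130836933693530167218012160000000 = 8589934592/122529844256906551386796875.

8589934592/122529844256906551386796875


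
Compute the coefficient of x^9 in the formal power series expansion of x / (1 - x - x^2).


Let f(x) = sum_{k>=0} a_k x^k. Multiplying f(x) * (1 - x - x^2) = x and matching coefficients gives a_0 = 0, a_1 = 1, and a_k = a_{k-1} + a_{k-2} for k >= 2. These are the Fibonacci numbers F_k.
Iterating from F_0 = 0, F_1 = 1:
F_0=0, F_1=1, F_2=1, F_3=2, F_4=3, F_5=5, F_6=8, F_7=13, F_8=21, F_9=34
F_9 = 34.

34


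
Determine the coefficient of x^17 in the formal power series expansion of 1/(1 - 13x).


The geometric series identity gives 1/(1 - c x) = sum_{k>=0} c^k x^k, so the coefficient of x^k is c^k.
Here c = 13 and k = 17.
Computing: 13^17 = 8650415919381337933

8650415919381337933


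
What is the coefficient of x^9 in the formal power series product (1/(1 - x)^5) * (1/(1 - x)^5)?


Combine the factors: (1/(1 - x)^5) * (1/(1 - x)^5) = 1/(1 - x)^10.
Then use 1/(1 - x)^r = sum_{k>=0} C(k + r - 1, r - 1) x^k with r = 10 and k = 9:
C(18, 9) = 48620.

48620


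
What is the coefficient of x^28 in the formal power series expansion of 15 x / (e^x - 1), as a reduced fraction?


The exponential generating function for Bernoulli numbers is
x / (e^x - 1) = sum_{k>=0} B_k x^k / k!.
So the coefficient of x^28 in 15 x / (e^x - 1) is 15 B_28 / 28!.
Computing: B_28 = -23749461029/870, 28! = 304888344611713860501504000000, giving
15 * -23749461029/870 / 304888344611713860501504000000 = -3392780147/2526217712497057701298176000000.

-3392780147/2526217712497057701298176000000


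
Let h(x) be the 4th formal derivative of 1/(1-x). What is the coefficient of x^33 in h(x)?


Differentiating 4 times: d^4/dx^4 [1/(1-x)] = 4!/(1-x)^5.
The expansion 1/(1-x)^5 = sum_{k>=0} C(k+4, 4) x^k, so the coefficient of x^n in 4!/(1-x)^5 is 4! * C(n+4, 4).
For n = 33: 24 * C(37, 4) = 24 * 66045 = 1585080

1585080


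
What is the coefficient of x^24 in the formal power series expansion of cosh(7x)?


The Maclaurin series is cosh(t) = sum_{m>=0} t^(2m) / (2m)!, so substituting t = 7x, only even powers of x are nonzero, with coefficient of x^(2m) equal to 7^(2m) / (2m)!.
For x^24 the coefficient is 7^24/24! = 191581231380566414401/620448401733239439360000 = 558545864083284007/1808887468610027520000.

558545864083284007/1808887468610027520000


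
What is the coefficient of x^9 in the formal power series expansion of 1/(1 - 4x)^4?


The general identity 1/(1 - c x)^r = sum_{k>=0} c^k C(k + r - 1, r - 1) x^k follows by substituting y = c x into 1/(1 - y)^r = sum_{k>=0} C(k + r - 1, r - 1) y^k.
For c = 4, r = 4, k = 9:
4^9 * C(12, 3) = 262144 * 220 = 57671680.

57671680


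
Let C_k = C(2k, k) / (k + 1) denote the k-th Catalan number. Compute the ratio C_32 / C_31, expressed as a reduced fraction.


Using C_k = (2k)! / (k! (k+1)!), the ratio C_{k+1}/C_k simplifies to
C_{k+1}/C_k = [(2k+2)! / ((k+1)! (k+2)!)] * [k! (k+1)! / (2k)!]
 = (2k+2)(2k+1) / ((k+1)(k+2)) = 2(2k+1) / (k+2).
For k = 31: 2(2*31 + 1) / (31 + 2) = 126/33 = 42/11.

42/11


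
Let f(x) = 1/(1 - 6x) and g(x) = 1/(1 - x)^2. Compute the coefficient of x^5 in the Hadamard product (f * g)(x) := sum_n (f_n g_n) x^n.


f has coefficients f_k = 6^k. For g = 1/(1 - x)^2 the coefficient is g_k = C(k + 1, 1) = k + 1. The Hadamard coefficient is (f * g)_k = 6^k * (k + 1).
For k = 5: 6^5 * 6 = 7776 * 6 = 46656.

46656


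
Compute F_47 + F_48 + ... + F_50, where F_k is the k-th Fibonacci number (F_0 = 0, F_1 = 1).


Use the identity sum_{k=0}^{N} F_k = F_{N+2} - 1 (which follows from F_{k+2} - F_{k+1} = F_k). Then
sum_{k=47}^{50} F_k = (F_{52} - 1) - (F_{48} - 1) = F_{52} - F_{48}.
Computing: F_{52} = 32951280099, F_{48} = 4807526976, so
Sum = 32951280099 - 4807526976 = 28143753123.

28143753123


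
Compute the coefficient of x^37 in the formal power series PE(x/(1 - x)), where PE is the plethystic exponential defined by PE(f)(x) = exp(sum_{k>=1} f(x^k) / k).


For f(x) = x/(1 - x) we have
sum_{k>=1} f(x^k) / k = sum_{k>=1} (1/k) * x^k / (1 - x^k) = sum_{k, m >= 1} x^(k m) / k,
which after exponentiating simplifies to
PE(x/(1 - x)) = prod_{k>=1} 1 / (1 - x^k).
This is the generating function for the partition function p(n), so the coefficient of x^37 is p(37).
Computing p(37) by dynamic programming over parts 1, 2, ..., 37: p(37) = 21637.

21637


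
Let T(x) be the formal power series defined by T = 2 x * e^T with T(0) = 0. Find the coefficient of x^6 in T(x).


Apply the Lagrange inversion formula: if T = 2 x * phi(T) with phi(t) = e^t, then
[x^n] T = 2^n * (1/n) [t^(n-1)] phi(t)^n = 2^n * (1/n) [t^(n-1)] e^(n t) = 2^n * (1/n) * n^(n-1) / (n-1)! = 2^n * n^(n-1) / n!.
When c = 1 this is the Cayley count of rooted labeled trees on n vertices, divided by n!.
For n = 6: 2^6 * 6^5 / 6! = 64 * 7776/720 = 3456/5.

3456/5


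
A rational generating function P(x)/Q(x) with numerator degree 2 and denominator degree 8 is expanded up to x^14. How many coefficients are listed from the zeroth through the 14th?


Expanding up to x^14 gives the coefficients for x^0, x^1, ..., x^14.
That is 14 + 1 = 15 coefficients in total.

15


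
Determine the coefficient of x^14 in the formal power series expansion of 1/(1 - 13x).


The geometric series identity gives 1/(1 - c x) = sum_{k>=0} c^k x^k, so the coefficient of x^k is c^k.
Here c = 13 and k = 14.
Computing: 13^14 = 3937376385699289

3937376385699289


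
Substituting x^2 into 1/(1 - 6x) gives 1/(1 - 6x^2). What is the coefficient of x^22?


The coefficient of x^(2m) in 1/(1 - 6x^2) is 6^m.
With n = 22 = 2*11, the coefficient is 6^11 = 362797056.

362797056


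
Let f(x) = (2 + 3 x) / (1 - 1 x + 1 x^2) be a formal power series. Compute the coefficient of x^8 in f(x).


Write f(x) = sum_{k>=0} a_k x^k. Multiplying both sides by 1 - 1 x + 1 x^2 gives
(1 - 1 x + 1 x^2) sum_{k>=0} a_k x^k = 2 + 3 x.
Matching coefficients:
 x^0: a_0 = 2
 x^1: a_1 - 1 a_0 = 3  =>  a_1 = 1*2 + 3 = 5
 x^k (k >= 2): a_k = 1 a_{k-1} - 1 a_{k-2}.
Iterating: a_2 = 3, a_3 = -2, a_4 = -5, a_5 = -3, a_6 = 2, a_7 = 5, a_8 = 3.
So the coefficient of x^8 is 3.

3


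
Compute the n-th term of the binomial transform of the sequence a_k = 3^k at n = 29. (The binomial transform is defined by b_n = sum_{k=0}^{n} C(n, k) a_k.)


With a_k = 3^k, b_n = sum_{k=0}^{n} C(n, k) 3^k = (1 + 3)^n by the binomial theorem.
For n = 29: (1 + 3)^29 = 4^29 = 288230376151711744.

288230376151711744


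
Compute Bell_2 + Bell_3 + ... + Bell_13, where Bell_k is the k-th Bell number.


Recall Bell_k counts set partitions of a k-set (with Bell_0 = 1 by convention).
Bell_2 through Bell_13: 2, 5, 15, 52, 203, 877, 4140, 21147, 115975, 678570, 4213597, 27644437
Sum = 2 + 5 + 15 + 52 + 203 + 877 + 4140 + 21147 + 115975 + 678570 + 4213597 + 27644437 = 32679020.

32679020


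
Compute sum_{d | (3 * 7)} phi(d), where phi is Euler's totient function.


First, 3 * 7 = 21. One classical identity is sum_{d | n} phi(d) = n (each k in [1, n] has a unique gcd with n, and among the k's with gcd(k, n) = n/d there are phi(d) of them). So the sum equals 21. We also verify directly:
Divisors of 21: 1, 3, 7, 21.
phi values: 1, 2, 6, 12.
Sum = 21.

21


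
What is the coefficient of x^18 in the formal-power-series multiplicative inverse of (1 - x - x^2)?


Let the inverse be f(x) = sum_{k>=0} a_k x^k. From f(x) * (1 - x - x^2) = 1 and matching coefficients:
 x^0: a_0 = 1.
 x^1: a_1 - a_0 = 0, so a_1 = 1.
 x^k (k >= 2): a_k - a_{k-1} - a_{k-2} = 0, i.e. a_k = a_{k-1} + a_{k-2}.
This is the Fibonacci-type recurrence shifted so that a_0 = a_1 = 1.
Iterating: a_0=1, a_1=1, a_2=2, a_3=3, a_4=5, a_5=8, a_6=13, a_7=21, a_8=34, a_9=55, ...
a_18 = 4181.

4181


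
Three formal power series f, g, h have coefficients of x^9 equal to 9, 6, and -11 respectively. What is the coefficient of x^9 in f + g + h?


Series addition is componentwise:
9 + 6 + -11
= 4

4


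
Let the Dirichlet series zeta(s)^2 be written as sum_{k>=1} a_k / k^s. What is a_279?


The Dirichlet convolution of the constant function 1 with itself gives (1 * 1)(k) = sum_{d | k} 1 = d(k), the number of positive divisors of k.
Since zeta(s) = sum_{k>=1} 1/k^s, we have zeta(s)^2 = sum_{k>=1} d(k)/k^s, so a_k = d(k).
For k = 279: the divisors are 1, 3, 9, 31, 93, 279.
Count = 6.

6


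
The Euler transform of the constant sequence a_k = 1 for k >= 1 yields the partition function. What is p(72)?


The Euler transform converts the sequence a_k = 1 into the number of integer partitions.
Using the recurrence or dynamic programming:
p(72) = 5392783

5392783


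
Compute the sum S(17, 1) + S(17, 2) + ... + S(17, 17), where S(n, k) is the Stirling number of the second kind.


By definition, S(n, k) counts partitions of an n-set into exactly k nonempty blocks.
Computing row n = 17 for k = 1..17:
S(17, k): 1, 65535, 21457825, 694337290, 5652751651, 17505749898, 25708104786, 20415995028, 9528822303, 2758334150, 512060978, 62022324, 4910178, 249900, 7820, 136, 1
Sum = 82864869804. (This equals Bell_17 since the sum runs over all k.)

82864869804


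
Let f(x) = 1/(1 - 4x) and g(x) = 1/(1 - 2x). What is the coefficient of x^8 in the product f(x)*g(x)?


The coefficient of x^n in f*g is the Cauchy product: sum_{k=0}^{n} a^k * b^(n-k).
With a=4, b=2, n=8:
sum_{k=0}^{8} 4^k * 2^(8-k)
= 130816

130816


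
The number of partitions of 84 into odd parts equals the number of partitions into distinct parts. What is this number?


Computing partitions of 84 into odd parts (1, 3, 5, ...):
Using the generating function prod_{k>=0} 1/(1-x^(2k+1)),
the count is 111322

111322


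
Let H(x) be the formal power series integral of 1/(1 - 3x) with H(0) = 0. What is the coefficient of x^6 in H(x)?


1/(1 - 3x) = sum_{k>=0} 3^k x^k. Integrating termwise with H(0) = 0:
H(x) = sum_{k>=0} 3^k x^(k+1) / (k+1) = sum_{m>=1} 3^(m-1) x^m / m.
For m = 6: 3^5/6 = 243/6 = 81/2.

81/2


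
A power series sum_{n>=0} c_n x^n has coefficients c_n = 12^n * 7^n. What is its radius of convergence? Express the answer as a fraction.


By the root test (Cauchy-Hadamard), the radius is R = 1 / limsup_n |c_n|^(1/n).
Here |c_n|^(1/n) = (12^n * 7^n)^(1/n) = 12 * 7 = 84 for all n.
So R = 1/84 = 1/84.

1/84


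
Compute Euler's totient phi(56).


phi(n) counts integers in [1, n] coprime to n. Using the multiplicative formula phi(n) = n * prod_{p | n} (1 - 1/p):
56 = 2^3 * 7, so
phi(56) = 56 * (1 - 1/2) * (1 - 1/7) = 24.

24


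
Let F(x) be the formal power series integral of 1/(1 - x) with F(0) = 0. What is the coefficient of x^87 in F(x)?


1/(1 - x) = sum_{k>=0} x^k. Integrating termwise and using F(0) = 0 gives
F(x) = sum_{k>=0} x^(k+1) / (k+1) = sum_{m>=1} x^m / m = -ln(1 - x).
So the coefficient of x^87 is 1/87 = 1/87.

1/87


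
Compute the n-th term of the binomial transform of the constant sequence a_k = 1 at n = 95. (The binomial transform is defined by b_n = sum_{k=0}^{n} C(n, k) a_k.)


With a_k = 1 for all k, b_n = sum_{k=0}^{n} C(n, k) = 2^n by the binomial theorem.
For n = 95: 2^95 = 39614081257132168796771975168.

39614081257132168796771975168


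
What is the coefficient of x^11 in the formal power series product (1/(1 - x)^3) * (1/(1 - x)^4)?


Combine the factors: (1/(1 - x)^3) * (1/(1 - x)^4) = 1/(1 - x)^7.
Then use 1/(1 - x)^r = sum_{k>=0} C(k + r - 1, r - 1) x^k with r = 7 and k = 11:
C(17, 6) = 12376.

12376
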